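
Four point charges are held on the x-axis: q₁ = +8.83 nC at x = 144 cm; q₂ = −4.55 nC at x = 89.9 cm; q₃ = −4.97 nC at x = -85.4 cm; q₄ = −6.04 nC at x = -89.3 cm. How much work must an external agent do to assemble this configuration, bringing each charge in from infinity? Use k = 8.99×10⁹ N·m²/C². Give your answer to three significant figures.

The work to assemble the configuration equals its total potential energy, U = Σ kqᵢqⱼ/rᵢⱼ over all pairs.
Pair separations: r₁₂ = 0.541 m, r₁₃ = 2.29 m, r₁₄ = 2.33 m, r₂₃ = 1.75 m, r₂₄ = 1.79 m, r₃₄ = 0.0390 m.
Summing all 6 pair terms gives U = 6.13×10⁻⁶ J.

6.13×10⁻⁶ J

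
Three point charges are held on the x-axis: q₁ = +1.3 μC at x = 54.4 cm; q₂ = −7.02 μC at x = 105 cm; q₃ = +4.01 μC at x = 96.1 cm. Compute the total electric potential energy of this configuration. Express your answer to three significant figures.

The work to assemble the configuration equals its total potential energy, U = Σ kqᵢqⱼ/rᵢⱼ over all pairs.
Pair separations: r₁₂ = 0.506 m, r₁₃ = 0.417 m, r₂₃ = 0.0890 m.
U = (-0.162) + (0.112) + (-2.84) = -2.89 J.

-2.89 J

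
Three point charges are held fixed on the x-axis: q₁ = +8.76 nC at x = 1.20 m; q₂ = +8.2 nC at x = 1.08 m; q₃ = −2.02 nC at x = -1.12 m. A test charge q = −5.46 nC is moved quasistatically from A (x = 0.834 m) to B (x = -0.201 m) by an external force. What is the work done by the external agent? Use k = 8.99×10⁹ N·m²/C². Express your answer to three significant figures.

2.25×10⁻⁶ J

For quasistatic motion the external work equals the change in potential energy: W_ext = qΔV = q(V_B − V_A).
At A: distances to the source charges are 0.366 m, 0.246 m, 1.95 m; V_A = Σ kqᵢ/rᵢ = 506 V.
At B: distances to the source charges are 1.40 m, 1.28 m, 0.919 m; V_B = Σ kqᵢ/rᵢ = 94.0 V.
ΔV = V_B − V_A = -412 V.
W_ext = qΔV = (-5.46×10⁻⁹ C)(-412 V) = 2.25×10⁻⁶ J.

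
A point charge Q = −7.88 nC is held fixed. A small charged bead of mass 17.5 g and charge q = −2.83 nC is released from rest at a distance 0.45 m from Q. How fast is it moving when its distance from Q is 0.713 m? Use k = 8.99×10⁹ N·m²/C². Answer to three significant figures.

Only the electrostatic force acts, so mechanical energy is conserved: ½mv² = U₁ − U₂ = kQq(1/r₁ − 1/r₂).
U₁ − U₂ = (8.99×10⁹ N·m²/C²)(-7.88×10⁻⁹ C)(-2.83×10⁻⁹ C)(1/0.450 − 1/0.713) = 1.64×10⁻⁷ J.
v = √(2·1.64×10⁻⁷/0.0175) = 4.33×10⁻³ m/s.

4.33×10⁻³ m/s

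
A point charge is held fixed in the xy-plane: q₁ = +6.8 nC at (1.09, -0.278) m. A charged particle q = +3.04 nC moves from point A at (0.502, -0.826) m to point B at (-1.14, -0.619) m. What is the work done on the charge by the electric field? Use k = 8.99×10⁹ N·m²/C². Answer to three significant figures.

The work done by the electric force is W_field = −ΔU = −q(V_B − V_A) = q(V_A − V_B).
At A: distance to the source charge is 0.804 m; V_A = kq₁/r = 76.1 V.
At B: distance to the source charge is 2.26 m; V_B = kq₁/r = 27.1 V.
ΔV = V_B − V_A = -49.0 V.
W_field = −qΔV = −(3.04×10⁻⁹ C)(-49.0 V) = 1.49×10⁻⁷ J.

1.49×10⁻⁷ J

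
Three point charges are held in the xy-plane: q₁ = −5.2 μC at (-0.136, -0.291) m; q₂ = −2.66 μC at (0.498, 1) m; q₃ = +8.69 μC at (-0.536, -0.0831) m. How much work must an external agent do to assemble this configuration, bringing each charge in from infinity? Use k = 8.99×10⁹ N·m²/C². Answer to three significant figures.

-0.953 J

The assembly work is the sum of pairwise potential energies, U = Σ_{i<j} kqᵢqⱼ/rᵢⱼ.
Pair separations: r₁₂ = 1.44 m, r₁₃ = 0.451 m, r₂₃ = 1.50 m.
U = (0.0865) + (-0.901) + (-0.139) = -0.953 J.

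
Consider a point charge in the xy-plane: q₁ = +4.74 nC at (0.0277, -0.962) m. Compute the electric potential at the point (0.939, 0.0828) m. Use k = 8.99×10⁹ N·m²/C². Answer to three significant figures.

The total potential is the scalar sum of each charge's contribution, V = Σ kqᵢ/rᵢ.
Distances from the field point to each charge: r₁ = 1.39 m.
V = k[(4.74×10⁻⁹)/(1.39)] = 30.7 V.

30.7 V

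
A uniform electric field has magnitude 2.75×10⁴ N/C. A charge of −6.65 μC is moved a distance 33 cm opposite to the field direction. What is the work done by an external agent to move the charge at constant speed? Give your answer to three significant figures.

-0.0603 J

The potential change for a displacement 33 cm opposite to the field direction is ΔV = +Ed = 9080 V.
W_ext = qΔV = -0.0603 J.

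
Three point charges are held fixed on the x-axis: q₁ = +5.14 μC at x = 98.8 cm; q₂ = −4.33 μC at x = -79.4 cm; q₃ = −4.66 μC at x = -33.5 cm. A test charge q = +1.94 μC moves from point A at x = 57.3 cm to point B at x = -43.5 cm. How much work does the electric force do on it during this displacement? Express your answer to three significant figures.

The work done by the electric force is W_field = −ΔU = −q(V_B − V_A) = q(V_A − V_B).
At A: distances to the source charges are 0.415 m, 1.37 m, 0.908 m; V_A = Σ kqᵢ/rᵢ = 3.67×10⁴ V.
At B: distances to the source charges are 1.42 m, 0.359 m, 0.100 m; V_B = Σ kqᵢ/rᵢ = -4.95×10⁵ V.
ΔV = V_B − V_A = -5.32×10⁵ V.
W_field = −qΔV = −(1.94×10⁻⁶ C)(-5.32×10⁵ V) = 1.03 J.

1.03 J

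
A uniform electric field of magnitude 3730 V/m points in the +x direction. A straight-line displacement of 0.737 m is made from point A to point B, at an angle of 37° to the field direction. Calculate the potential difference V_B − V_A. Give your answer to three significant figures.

-2200 V

Only the component of displacement along E changes the potential: ΔV = −E·d·cosθ.
ΔV = −(3730 V/m)(0.737 m)cos37° = -2200 V.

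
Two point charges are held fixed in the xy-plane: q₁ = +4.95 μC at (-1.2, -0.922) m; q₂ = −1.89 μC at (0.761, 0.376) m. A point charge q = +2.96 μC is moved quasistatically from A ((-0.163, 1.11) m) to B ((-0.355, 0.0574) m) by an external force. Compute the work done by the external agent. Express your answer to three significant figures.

For quasistatic motion the external work equals the change in potential energy: W_ext = qΔV = q(V_B − V_A).
At A: distances to the source charges are 2.28 m, 1.18 m; V_A = Σ kqᵢ/rᵢ = 5110 V.
At B: distances to the source charges are 1.29 m, 1.16 m; V_B = Σ kqᵢ/rᵢ = 1.98×10⁴ V.
ΔV = V_B − V_A = 1.47×10⁴ V.
W_ext = qΔV = (2.96×10⁻⁶ C)(1.47×10⁴ V) = 0.0434 J.

0.0434 J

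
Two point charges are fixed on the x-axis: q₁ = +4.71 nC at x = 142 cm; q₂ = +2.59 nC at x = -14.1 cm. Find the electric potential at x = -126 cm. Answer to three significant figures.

The total potential is the scalar sum of each charge's contribution, V = Σ kqᵢ/rᵢ.
Distances from the field point to each charge: r₁ = 2.68 m, r₂ = 1.12 m.
V = k[(4.71×10⁻⁹)/(2.68) + (2.59×10⁻⁹)/(1.12)] = 36.6 V.

36.6 V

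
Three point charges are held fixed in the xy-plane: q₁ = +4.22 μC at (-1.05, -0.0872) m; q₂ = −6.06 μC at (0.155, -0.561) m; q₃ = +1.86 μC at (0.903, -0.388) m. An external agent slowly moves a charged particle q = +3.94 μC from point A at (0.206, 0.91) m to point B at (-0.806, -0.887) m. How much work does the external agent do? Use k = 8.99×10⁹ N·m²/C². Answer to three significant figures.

For quasistatic motion the external work equals the change in potential energy: W_ext = qΔV = q(V_B − V_A).
At A: distances to the source charges are 1.60 m, 1.47 m, 1.47 m; V_A = Σ kqᵢ/rᵢ = -2010 V.
At B: distances to the source charges are 0.836 m, 1.01 m, 1.78 m; V_B = Σ kqᵢ/rᵢ = 1080 V.
ΔV = V_B − V_A = 3080 V.
W_ext = qΔV = (3.94×10⁻⁶ C)(3080 V) = 0.0122 J.

0.0122 J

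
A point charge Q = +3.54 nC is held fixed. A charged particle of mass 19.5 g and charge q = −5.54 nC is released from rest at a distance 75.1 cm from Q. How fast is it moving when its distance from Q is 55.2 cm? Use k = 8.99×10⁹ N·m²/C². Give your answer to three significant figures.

2.95×10⁻³ m/s

Only the electrostatic force acts, so mechanical energy is conserved: ½mv² = U₁ − U₂ = kQq(1/r₁ − 1/r₂).
U₁ − U₂ = (8.99×10⁹ N·m²/C²)(3.54×10⁻⁹ C)(-5.54×10⁻⁹ C)(1/0.751 − 1/0.552) = 8.46×10⁻⁸ J.
v = √(2·8.46×10⁻⁸/0.0195) = 2.95×10⁻³ m/s.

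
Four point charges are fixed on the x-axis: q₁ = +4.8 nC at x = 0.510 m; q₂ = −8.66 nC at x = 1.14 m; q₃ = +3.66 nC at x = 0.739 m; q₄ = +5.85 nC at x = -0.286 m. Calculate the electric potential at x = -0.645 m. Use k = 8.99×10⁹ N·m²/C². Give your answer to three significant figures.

Electric potential is a scalar, so the contributions from each charge add algebraically: V = Σ kqᵢ/rᵢ.
Distances from the field point to each charge: r₁ = 1.16 m, r₂ = 1.78 m, r₃ = 1.38 m, r₄ = 0.359 m.
V = k[(4.80×10⁻⁹)/(1.16) + (-8.66×10⁻⁹)/(1.78) + (3.66×10⁻⁹)/(1.38) + (5.85×10⁻⁹)/(0.359)] = 164 V.

164 V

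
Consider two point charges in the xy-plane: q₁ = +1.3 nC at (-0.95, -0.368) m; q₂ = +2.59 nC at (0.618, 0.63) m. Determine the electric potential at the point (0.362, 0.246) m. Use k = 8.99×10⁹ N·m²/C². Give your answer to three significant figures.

Electric potential is a scalar, so the contributions from each charge add algebraically: V = Σ kqᵢ/rᵢ.
Distances from the field point to each charge: r₁ = 1.45 m, r₂ = 0.462 m.
V = k[(1.30×10⁻⁹)/(1.45) + (2.59×10⁻⁹)/(0.462)] = 58.5 V.

58.5 V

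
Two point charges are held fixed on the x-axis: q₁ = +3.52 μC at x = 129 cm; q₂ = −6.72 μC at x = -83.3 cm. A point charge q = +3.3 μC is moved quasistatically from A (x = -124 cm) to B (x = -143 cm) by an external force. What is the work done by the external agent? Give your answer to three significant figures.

For quasistatic motion the external work equals the change in potential energy: W_ext = qΔV = q(V_B − V_A).
At A: distances to the source charges are 2.53 m, 0.407 m; V_A = Σ kqᵢ/rᵢ = -1.36×10⁵ V.
At B: distances to the source charges are 2.72 m, 0.597 m; V_B = Σ kqᵢ/rᵢ = -8.96×10⁴ V.
ΔV = V_B − V_A = 4.64×10⁴ V.
W_ext = qΔV = (3.30×10⁻⁶ C)(4.64×10⁴ V) = 0.153 J.

0.153 J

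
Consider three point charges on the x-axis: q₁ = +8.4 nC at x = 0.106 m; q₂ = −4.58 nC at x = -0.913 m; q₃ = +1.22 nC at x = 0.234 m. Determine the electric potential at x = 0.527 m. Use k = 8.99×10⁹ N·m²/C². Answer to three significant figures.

Electric potential is a scalar, so the contributions from each charge add algebraically: V = Σ kqᵢ/rᵢ.
Distances from the field point to each charge: r₁ = 0.421 m, r₂ = 1.44 m, r₃ = 0.293 m.
V = k[(8.40×10⁻⁹)/(0.421) + (-4.58×10⁻⁹)/(1.44) + (1.22×10⁻⁹)/(0.293)] = 188 V.

188 V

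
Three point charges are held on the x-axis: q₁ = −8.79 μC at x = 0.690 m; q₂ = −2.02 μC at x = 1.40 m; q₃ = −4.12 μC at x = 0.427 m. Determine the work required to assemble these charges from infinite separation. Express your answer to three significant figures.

The work to assemble the configuration equals its total potential energy, U = Σ kqᵢqⱼ/rᵢⱼ over all pairs.
Pair separations: r₁₂ = 0.710 m, r₁₃ = 0.263 m, r₂₃ = 0.973 m.
U = (0.225) + (1.24) + (0.0769) = 1.54 J.

1.54 J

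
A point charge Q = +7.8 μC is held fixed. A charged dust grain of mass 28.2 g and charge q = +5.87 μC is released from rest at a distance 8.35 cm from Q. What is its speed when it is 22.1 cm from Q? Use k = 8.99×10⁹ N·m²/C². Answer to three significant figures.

Only the electrostatic force acts, so mechanical energy is conserved: ½mv² = U₁ − U₂ = kQq(1/r₁ − 1/r₂).
U₁ − U₂ = (8.99×10⁹ N·m²/C²)(7.80×10⁻⁶ C)(5.87×10⁻⁶ C)(1/0.0835 − 1/0.221) = 3.07 J.
v = √(2·3.07/0.0282) = 14.7 m/s.

14.7 m/s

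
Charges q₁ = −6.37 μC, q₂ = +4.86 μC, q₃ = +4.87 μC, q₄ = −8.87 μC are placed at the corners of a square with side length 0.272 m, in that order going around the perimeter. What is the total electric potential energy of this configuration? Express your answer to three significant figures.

The work to assemble the configuration equals its total potential energy, U = Σ kqᵢqⱼ/rᵢⱼ over all pairs.
The four side pairs have separation 0.272 m and the two diagonal pairs 0.385 m.
Summing all 6 pair terms gives U = -1.53 J.

-1.53 J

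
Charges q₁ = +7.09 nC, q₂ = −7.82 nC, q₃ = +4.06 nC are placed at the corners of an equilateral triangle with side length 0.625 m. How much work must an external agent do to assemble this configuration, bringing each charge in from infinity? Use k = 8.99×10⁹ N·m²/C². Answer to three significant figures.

The work to assemble the configuration equals its total potential energy, U = Σ kqᵢqⱼ/rᵢⱼ over all pairs.
All three pair separations equal the side length, 0.625 m.
U = (-7.98×10⁻⁷) + (4.14×10⁻⁷) + (-4.57×10⁻⁷) = -8.40×10⁻⁷ J.

-8.40×10⁻⁷ J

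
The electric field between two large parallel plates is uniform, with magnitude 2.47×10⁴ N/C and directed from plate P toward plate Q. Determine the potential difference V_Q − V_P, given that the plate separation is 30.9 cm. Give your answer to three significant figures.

In a uniform field, potential decreases in the direction of E: ΔV = −E·d for a displacement d parallel to E.
Going from P to Q is a displacement of 30.9 cm along the field, so V_Q − V_P = −Ed = -7630 V.

-7630 V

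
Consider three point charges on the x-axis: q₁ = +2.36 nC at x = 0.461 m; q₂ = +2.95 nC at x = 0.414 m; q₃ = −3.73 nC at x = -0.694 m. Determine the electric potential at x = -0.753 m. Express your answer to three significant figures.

-528 V

Electric potential is a scalar, so the contributions from each charge add algebraically: V = Σ kqᵢ/rᵢ.
Distances from the field point to each charge: r₁ = 1.21 m, r₂ = 1.17 m, r₃ = 0.0590 m.
V = k[(2.36×10⁻⁹)/(1.21) + (2.95×10⁻⁹)/(1.17) + (-3.73×10⁻⁹)/(0.0590)] = -528 V.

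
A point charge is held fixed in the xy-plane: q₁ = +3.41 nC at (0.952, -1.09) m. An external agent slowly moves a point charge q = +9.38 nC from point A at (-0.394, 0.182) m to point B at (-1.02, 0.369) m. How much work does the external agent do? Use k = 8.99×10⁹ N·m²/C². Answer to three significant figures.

For quasistatic motion the external work equals the change in potential energy: W_ext = qΔV = q(V_B − V_A).
At A: distance to the source charge is 1.85 m; V_A = kq₁/r = 16.6 V.
At B: distance to the source charge is 2.45 m; V_B = kq₁/r = 12.5 V.
ΔV = V_B − V_A = -4.06 V.
W_ext = qΔV = (9.38×10⁻⁹ C)(-4.06 V) = -3.80×10⁻⁸ J.

-3.80×10⁻⁸ J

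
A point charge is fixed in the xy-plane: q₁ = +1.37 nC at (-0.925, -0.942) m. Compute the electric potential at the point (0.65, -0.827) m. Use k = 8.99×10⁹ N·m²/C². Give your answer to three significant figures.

Electric potential is a scalar, so the contributions from each charge add algebraically: V = Σ kqᵢ/rᵢ.
Distances from the field point to each charge: r₁ = 1.58 m.
V = k[(1.37×10⁻⁹)/(1.58)] = 7.80 V.

7.80 V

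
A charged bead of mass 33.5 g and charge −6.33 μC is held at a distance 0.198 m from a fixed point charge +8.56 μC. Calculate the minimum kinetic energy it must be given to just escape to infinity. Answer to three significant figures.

To just escape, total mechanical energy must reach zero at infinity: ½mv²_min + U = 0, so ½mv²_min = −U = |kQq|/r.
|U| = |kQq|/r = (8.99×10⁹ N·m²/C²)(8.56×10⁻⁶)(6.33×10⁻⁶)/(0.198) = 2.46 J.

2.46 J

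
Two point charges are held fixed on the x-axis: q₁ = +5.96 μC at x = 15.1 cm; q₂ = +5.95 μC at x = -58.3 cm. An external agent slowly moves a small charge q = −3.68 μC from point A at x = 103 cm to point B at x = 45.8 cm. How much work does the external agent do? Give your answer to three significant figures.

-0.485 J

For quasistatic motion the external work equals the change in potential energy: W_ext = qΔV = q(V_B − V_A).
At A: distances to the source charges are 0.879 m, 1.61 m; V_A = Σ kqᵢ/rᵢ = 9.41×10⁴ V.
At B: distances to the source charges are 0.307 m, 1.04 m; V_B = Σ kqᵢ/rᵢ = 2.26×10⁵ V.
ΔV = V_B − V_A = 1.32×10⁵ V.
W_ext = qΔV = (-3.68×10⁻⁶ C)(1.32×10⁵ V) = -0.485 J.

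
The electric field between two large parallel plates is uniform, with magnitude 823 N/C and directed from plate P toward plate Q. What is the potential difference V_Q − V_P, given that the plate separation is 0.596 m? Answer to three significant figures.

In a uniform field, potential decreases in the direction of E: ΔV = −E·d for a displacement d parallel to E.
Going from P to Q is a displacement of 0.596 m along the field, so V_Q − V_P = −Ed = -491 V.

-491 V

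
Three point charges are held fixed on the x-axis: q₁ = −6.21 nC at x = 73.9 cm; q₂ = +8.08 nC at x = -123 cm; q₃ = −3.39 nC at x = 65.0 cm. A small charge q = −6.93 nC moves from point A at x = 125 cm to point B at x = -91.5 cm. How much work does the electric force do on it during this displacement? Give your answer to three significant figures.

The work done by the electric force is W_field = −ΔU = −q(V_B − V_A) = q(V_A − V_B).
At A: distances to the source charges are 0.511 m, 2.48 m, 0.600 m; V_A = Σ kqᵢ/rᵢ = -131 V.
At B: distances to the source charges are 1.65 m, 0.315 m, 1.56 m; V_B = Σ kqᵢ/rᵢ = 177 V.
ΔV = V_B − V_A = 308 V.
W_field = −qΔV = −(-6.93×10⁻⁹ C)(308 V) = 2.14×10⁻⁶ J.

2.14×10⁻⁶ J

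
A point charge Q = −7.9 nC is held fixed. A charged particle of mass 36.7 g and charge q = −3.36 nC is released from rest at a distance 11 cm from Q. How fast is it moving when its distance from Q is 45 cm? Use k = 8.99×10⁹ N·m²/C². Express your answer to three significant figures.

Only the electrostatic force acts, so mechanical energy is conserved: ½mv² = U₁ − U₂ = kQq(1/r₁ − 1/r₂).
U₁ − U₂ = (8.99×10⁹ N·m²/C²)(-7.90×10⁻⁹ C)(-3.36×10⁻⁹ C)(1/0.110 − 1/0.450) = 1.64×10⁻⁶ J.
v = √(2·1.64×10⁻⁶/0.0367) = 9.45×10⁻³ m/s.

9.45×10⁻³ m/s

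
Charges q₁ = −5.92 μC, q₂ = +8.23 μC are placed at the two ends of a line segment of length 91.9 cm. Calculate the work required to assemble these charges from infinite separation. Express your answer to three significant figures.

-0.477 J

The work to assemble the configuration equals its total potential energy, U = Σ kqᵢqⱼ/rᵢⱼ over all pairs.
The separation is r = 0.919 m.
U = (-0.477) = -0.477 J.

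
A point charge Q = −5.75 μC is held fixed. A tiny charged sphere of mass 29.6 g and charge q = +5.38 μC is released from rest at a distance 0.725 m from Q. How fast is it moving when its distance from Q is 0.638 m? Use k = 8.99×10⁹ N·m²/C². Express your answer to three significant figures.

1.88 m/s

Only the electrostatic force acts, so mechanical energy is conserved: ½mv² = U₁ − U₂ = kQq(1/r₁ − 1/r₂).
U₁ − U₂ = (8.99×10⁹ N·m²/C²)(-5.75×10⁻⁶ C)(5.38×10⁻⁶ C)(1/0.725 − 1/0.638) = 0.0523 J.
v = √(2·0.0523/0.0296) = 1.88 m/s.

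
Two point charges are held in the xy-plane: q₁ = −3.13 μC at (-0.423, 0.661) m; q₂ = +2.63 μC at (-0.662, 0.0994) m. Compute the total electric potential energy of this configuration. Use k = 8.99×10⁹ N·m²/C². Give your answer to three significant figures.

-0.121 J

The work to assemble the configuration equals its total potential energy, U = Σ kqᵢqⱼ/rᵢⱼ over all pairs.
Pair separations: r₁₂ = 0.610 m.
U = (-0.121) = -0.121 J.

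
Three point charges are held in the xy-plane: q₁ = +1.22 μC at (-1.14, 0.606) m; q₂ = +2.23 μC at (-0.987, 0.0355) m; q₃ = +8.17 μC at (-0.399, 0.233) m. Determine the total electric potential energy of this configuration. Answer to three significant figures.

0.413 J

The work to assemble the configuration equals its total potential energy, U = Σ kqᵢqⱼ/rᵢⱼ over all pairs.
Pair separations: r₁₂ = 0.591 m, r₁₃ = 0.830 m, r₂₃ = 0.620 m.
U = (0.0414) + (0.108) + (0.264) = 0.413 J.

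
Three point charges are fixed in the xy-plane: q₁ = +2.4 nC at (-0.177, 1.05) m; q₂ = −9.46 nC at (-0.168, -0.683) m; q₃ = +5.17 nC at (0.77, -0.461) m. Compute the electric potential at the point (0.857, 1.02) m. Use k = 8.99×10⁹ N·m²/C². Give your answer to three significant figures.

9.40 V

The total potential is the scalar sum of each charge's contribution, V = Σ kqᵢ/rᵢ.
Distances from the field point to each charge: r₁ = 1.03 m, r₂ = 1.99 m, r₃ = 1.48 m.
V = k[(2.40×10⁻⁹)/(1.03) + (-9.46×10⁻⁹)/(1.99) + (5.17×10⁻⁹)/(1.48)] = 9.40 V.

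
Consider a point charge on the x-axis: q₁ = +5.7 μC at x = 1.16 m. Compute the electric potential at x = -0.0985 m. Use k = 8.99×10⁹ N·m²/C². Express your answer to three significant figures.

The total potential is the scalar sum of each charge's contribution, V = Σ kqᵢ/rᵢ.
V = k[(5.70×10⁻⁶)/(1.26)] = 4.07×10⁴ V.

4.07×10⁴ V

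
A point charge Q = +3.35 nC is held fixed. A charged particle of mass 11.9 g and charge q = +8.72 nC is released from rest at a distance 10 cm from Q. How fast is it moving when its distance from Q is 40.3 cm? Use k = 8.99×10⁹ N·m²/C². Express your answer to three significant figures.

0.0182 m/s

Only the electrostatic force acts, so mechanical energy is conserved: ½mv² = U₁ − U₂ = kQq(1/r₁ − 1/r₂).
U₁ − U₂ = (8.99×10⁹ N·m²/C²)(3.35×10⁻⁹ C)(8.72×10⁻⁹ C)(1/0.100 − 1/0.403) = 1.97×10⁻⁶ J.
v = √(2·1.97×10⁻⁶/0.0119) = 0.0182 m/s.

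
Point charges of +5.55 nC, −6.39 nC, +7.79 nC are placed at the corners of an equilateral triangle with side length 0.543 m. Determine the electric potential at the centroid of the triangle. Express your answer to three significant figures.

Electric potential is a scalar, so the contributions from each charge add algebraically: V = Σ kqᵢ/rᵢ.
The distance from each vertex to the centroid is a/√3 = 0.314 m.
V = k[(5.55×10⁻⁹)/(0.314) + (-6.39×10⁻⁹)/(0.314) + (7.79×10⁻⁹)/(0.314)] = 199 V.

199 V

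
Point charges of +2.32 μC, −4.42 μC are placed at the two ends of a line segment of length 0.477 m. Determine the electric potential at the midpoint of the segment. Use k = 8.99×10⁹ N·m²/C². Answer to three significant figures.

The total potential is the scalar sum of each charge's contribution, V = Σ kqᵢ/rᵢ.
Each charge is 0.238 m from the midpoint.
V = k[(2.32×10⁻⁶)/(0.238) + (-4.42×10⁻⁶)/(0.238)] = -7.92×10⁴ V.

-7.92×10⁴ V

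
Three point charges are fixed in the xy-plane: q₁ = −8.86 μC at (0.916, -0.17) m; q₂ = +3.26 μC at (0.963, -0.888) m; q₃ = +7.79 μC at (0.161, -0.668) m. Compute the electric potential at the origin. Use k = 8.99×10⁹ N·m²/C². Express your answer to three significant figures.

The total potential is the scalar sum of each charge's contribution, V = Σ kqᵢ/rᵢ.
Distances from the field point to each charge: r₁ = 0.932 m, r₂ = 1.31 m, r₃ = 0.687 m.
V = k[(-8.86×10⁻⁶)/(0.932) + (3.26×10⁻⁶)/(1.31) + (7.79×10⁻⁶)/(0.687)] = 3.88×10⁴ V.

3.88×10⁴ V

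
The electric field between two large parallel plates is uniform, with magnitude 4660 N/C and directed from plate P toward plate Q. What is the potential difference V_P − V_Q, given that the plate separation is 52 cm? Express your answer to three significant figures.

In a uniform field, potential decreases in the direction of E: ΔV = −E·d for a displacement d parallel to E.
Going from Q to P is a displacement of 52 cm opposite to the field, so V_P − V_Q = +Ed = 2420 V.

2420 V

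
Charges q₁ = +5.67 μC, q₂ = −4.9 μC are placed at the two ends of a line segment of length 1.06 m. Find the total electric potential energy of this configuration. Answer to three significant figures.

The assembly work is the sum of pairwise potential energies, U = Σ_{i<j} kqᵢqⱼ/rᵢⱼ.
The separation is r = 1.06 m.
U = (-0.236) = -0.236 J.

-0.236 J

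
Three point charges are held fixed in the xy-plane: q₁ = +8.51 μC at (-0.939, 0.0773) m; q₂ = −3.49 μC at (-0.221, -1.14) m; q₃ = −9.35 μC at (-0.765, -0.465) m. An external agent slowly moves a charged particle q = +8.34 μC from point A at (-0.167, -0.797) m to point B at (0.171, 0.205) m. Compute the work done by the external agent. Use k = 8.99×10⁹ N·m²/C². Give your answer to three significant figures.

For quasistatic motion the external work equals the change in potential energy: W_ext = qΔV = q(V_B − V_A).
At A: distances to the source charges are 1.17 m, 0.347 m, 0.684 m; V_A = Σ kqᵢ/rᵢ = -1.48×10⁵ V.
At B: distances to the source charges are 1.12 m, 1.40 m, 1.15 m; V_B = Σ kqᵢ/rᵢ = -2.69×10⁴ V.
ΔV = V_B − V_A = 1.21×10⁵ V.
W_ext = qΔV = (8.34×10⁻⁶ C)(1.21×10⁵ V) = 1.01 J.

1.01 J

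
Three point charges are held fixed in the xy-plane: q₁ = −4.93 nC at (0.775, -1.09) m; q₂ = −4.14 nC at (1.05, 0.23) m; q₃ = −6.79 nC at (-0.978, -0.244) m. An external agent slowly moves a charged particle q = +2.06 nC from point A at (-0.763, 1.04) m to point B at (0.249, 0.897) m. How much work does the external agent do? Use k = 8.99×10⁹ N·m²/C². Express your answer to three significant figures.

-2.31×10⁻⁸ J

For quasistatic motion the external work equals the change in potential energy: W_ext = qΔV = q(V_B − V_A).
At A: distances to the source charges are 2.63 m, 1.99 m, 1.30 m; V_A = Σ kqᵢ/rᵢ = -82.5 V.
At B: distances to the source charges are 2.06 m, 1.04 m, 1.68 m; V_B = Σ kqᵢ/rᵢ = -93.7 V.
ΔV = V_B − V_A = -11.2 V.
W_ext = qΔV = (2.06×10⁻⁹ C)(-11.2 V) = -2.31×10⁻⁸ J.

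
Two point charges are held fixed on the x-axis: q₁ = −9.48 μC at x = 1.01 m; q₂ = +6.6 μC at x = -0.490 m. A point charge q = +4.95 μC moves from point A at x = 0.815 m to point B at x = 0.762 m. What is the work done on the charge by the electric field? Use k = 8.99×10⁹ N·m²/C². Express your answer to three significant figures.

The work done by the electric force is W_field = −ΔU = −q(V_B − V_A) = q(V_A − V_B).
At A: distances to the source charges are 0.195 m, 1.30 m; V_A = Σ kqᵢ/rᵢ = -3.92×10⁵ V.
At B: distances to the source charges are 0.248 m, 1.25 m; V_B = Σ kqᵢ/rᵢ = -2.96×10⁵ V.
ΔV = V_B − V_A = 9.53×10⁴ V.
W_field = −qΔV = −(4.95×10⁻⁶ C)(9.53×10⁴ V) = -0.472 J.

-0.472 J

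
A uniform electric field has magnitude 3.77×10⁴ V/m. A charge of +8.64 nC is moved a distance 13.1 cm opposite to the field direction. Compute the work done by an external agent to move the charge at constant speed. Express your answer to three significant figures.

The potential change for a displacement 13.1 cm opposite to the field direction is ΔV = +Ed = 4940 V.
W_ext = qΔV = 4.27×10⁻⁵ J.

4.27×10⁻⁵ J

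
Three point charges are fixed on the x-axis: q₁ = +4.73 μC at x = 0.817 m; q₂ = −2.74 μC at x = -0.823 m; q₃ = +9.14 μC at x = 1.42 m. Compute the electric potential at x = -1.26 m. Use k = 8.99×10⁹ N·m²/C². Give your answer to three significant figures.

Electric potential is a scalar, so the contributions from each charge add algebraically: V = Σ kqᵢ/rᵢ.
Distances from the field point to each charge: r₁ = 2.08 m, r₂ = 0.437 m, r₃ = 2.68 m.
V = k[(4.73×10⁻⁶)/(2.08) + (-2.74×10⁻⁶)/(0.437) + (9.14×10⁻⁶)/(2.68)] = -5230 V.

-5230 V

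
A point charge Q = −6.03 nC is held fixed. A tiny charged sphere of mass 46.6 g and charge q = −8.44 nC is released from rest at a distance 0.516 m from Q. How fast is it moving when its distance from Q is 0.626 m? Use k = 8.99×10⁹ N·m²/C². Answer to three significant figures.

2.59×10⁻³ m/s

Only the electrostatic force acts, so mechanical energy is conserved: ½mv² = U₁ − U₂ = kQq(1/r₁ − 1/r₂).
U₁ − U₂ = (8.99×10⁹ N·m²/C²)(-6.03×10⁻⁹ C)(-8.44×10⁻⁹ C)(1/0.516 − 1/0.626) = 1.56×10⁻⁷ J.
v = √(2·1.56×10⁻⁷/0.0466) = 2.59×10⁻³ m/s.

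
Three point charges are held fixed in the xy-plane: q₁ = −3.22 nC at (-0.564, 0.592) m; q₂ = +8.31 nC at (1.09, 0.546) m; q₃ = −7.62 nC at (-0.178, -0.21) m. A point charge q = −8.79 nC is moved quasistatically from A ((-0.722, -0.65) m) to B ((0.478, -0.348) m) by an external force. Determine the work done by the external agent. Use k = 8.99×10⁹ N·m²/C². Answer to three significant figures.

For quasistatic motion the external work equals the change in potential energy: W_ext = qΔV = q(V_B − V_A).
At A: distances to the source charges are 1.25 m, 2.17 m, 0.700 m; V_A = Σ kqᵢ/rᵢ = -86.6 V.
At B: distances to the source charges are 1.40 m, 1.08 m, 0.670 m; V_B = Σ kqᵢ/rᵢ = -53.9 V.
ΔV = V_B − V_A = 32.8 V.
W_ext = qΔV = (-8.79×10⁻⁹ C)(32.8 V) = -2.88×10⁻⁷ J.

-2.88×10⁻⁷ J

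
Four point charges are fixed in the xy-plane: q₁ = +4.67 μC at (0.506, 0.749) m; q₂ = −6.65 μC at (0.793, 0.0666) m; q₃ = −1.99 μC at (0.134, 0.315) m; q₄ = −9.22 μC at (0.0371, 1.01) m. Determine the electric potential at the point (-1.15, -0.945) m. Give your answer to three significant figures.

Electric potential is a scalar, so the contributions from each charge add algebraically: V = Σ kqᵢ/rᵢ.
Distances from the field point to each charge: r₁ = 2.37 m, r₂ = 2.19 m, r₃ = 1.80 m, r₄ = 2.29 m.
V = k[(4.67×10⁻⁶)/(2.37) + (-6.65×10⁻⁶)/(2.19) + (-1.99×10⁻⁶)/(1.80) + (-9.22×10⁻⁶)/(2.29)] = -5.58×10⁴ V.

-5.58×10⁴ V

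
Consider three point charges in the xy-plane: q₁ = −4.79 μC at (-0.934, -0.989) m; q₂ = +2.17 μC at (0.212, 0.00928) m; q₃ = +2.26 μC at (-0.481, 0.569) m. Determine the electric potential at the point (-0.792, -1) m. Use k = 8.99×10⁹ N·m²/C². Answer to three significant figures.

-2.76×10⁵ V

The total potential is the scalar sum of each charge's contribution, V = Σ kqᵢ/rᵢ.
Distances from the field point to each charge: r₁ = 0.142 m, r₂ = 1.42 m, r₃ = 1.60 m.
V = k[(-4.79×10⁻⁶)/(0.142) + (2.17×10⁻⁶)/(1.42) + (2.26×10⁻⁶)/(1.60)] = -2.76×10⁵ V.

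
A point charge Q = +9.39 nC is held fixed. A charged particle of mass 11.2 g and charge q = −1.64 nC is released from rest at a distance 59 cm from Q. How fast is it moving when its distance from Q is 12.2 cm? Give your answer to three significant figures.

0.0127 m/s

Only the electrostatic force acts, so mechanical energy is conserved: ½mv² = U₁ − U₂ = kQq(1/r₁ − 1/r₂).
U₁ − U₂ = (8.99×10⁹ N·m²/C²)(9.39×10⁻⁹ C)(-1.64×10⁻⁹ C)(1/0.590 − 1/0.122) = 9.00×10⁻⁷ J.
v = √(2·9.00×10⁻⁷/0.0112) = 0.0127 m/s.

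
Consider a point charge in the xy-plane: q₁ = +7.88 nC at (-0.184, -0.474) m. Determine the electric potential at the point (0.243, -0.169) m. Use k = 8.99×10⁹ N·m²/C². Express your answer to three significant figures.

135 V

Electric potential is a scalar, so the contributions from each charge add algebraically: V = Σ kqᵢ/rᵢ.
Distances from the field point to each charge: r₁ = 0.525 m.
V = k[(7.88×10⁻⁹)/(0.525)] = 135 V.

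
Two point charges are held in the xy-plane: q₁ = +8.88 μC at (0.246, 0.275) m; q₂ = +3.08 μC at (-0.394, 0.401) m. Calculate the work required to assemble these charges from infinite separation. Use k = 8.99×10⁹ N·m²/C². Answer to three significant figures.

The work to assemble the configuration equals its total potential energy, U = Σ kqᵢqⱼ/rᵢⱼ over all pairs.
Pair separations: r₁₂ = 0.652 m.
U = (0.377) = 0.377 J.

0.377 J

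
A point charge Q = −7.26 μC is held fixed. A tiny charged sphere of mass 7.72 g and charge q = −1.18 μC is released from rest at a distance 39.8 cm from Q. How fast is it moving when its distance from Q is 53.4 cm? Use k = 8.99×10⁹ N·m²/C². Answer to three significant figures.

Only the electrostatic force acts, so mechanical energy is conserved: ½mv² = U₁ − U₂ = kQq(1/r₁ − 1/r₂).
U₁ − U₂ = (8.99×10⁹ N·m²/C²)(-7.26×10⁻⁶ C)(-1.18×10⁻⁶ C)(1/0.398 − 1/0.534) = 0.0493 J.
v = √(2·0.0493/7.72×10⁻³) = 3.57 m/s.

3.57 m/s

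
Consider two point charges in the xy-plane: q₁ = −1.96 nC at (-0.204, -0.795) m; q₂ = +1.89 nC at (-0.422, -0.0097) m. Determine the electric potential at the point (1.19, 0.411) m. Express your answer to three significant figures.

0.640 V

Electric potential is a scalar, so the contributions from each charge add algebraically: V = Σ kqᵢ/rᵢ.
Distances from the field point to each charge: r₁ = 1.84 m, r₂ = 1.67 m.
V = k[(-1.96×10⁻⁹)/(1.84) + (1.89×10⁻⁹)/(1.67)] = 0.640 V.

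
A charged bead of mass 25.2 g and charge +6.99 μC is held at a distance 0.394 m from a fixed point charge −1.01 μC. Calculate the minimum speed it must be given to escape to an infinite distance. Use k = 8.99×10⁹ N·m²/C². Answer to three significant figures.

3.58 m/s

To just escape, total mechanical energy must reach zero at infinity: ½mv²_min + U = 0, so ½mv²_min = −U = |kQq|/r.
|U| = |kQq|/r = (8.99×10⁹ N·m²/C²)(1.01×10⁻⁶)(6.99×10⁻⁶)/(0.394) = 0.161 J.
v_min = √(2|U|/m) = √(2·0.161/0.0252) = 3.58 m/s.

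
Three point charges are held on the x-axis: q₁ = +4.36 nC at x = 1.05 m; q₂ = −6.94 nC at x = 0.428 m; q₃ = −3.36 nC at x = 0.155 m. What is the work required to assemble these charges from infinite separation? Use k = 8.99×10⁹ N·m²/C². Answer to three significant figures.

1.83×10⁻⁷ J

The assembly work is the sum of pairwise potential energies, U = Σ_{i<j} kqᵢqⱼ/rᵢⱼ.
Pair separations: r₁₂ = 0.622 m, r₁₃ = 0.895 m, r₂₃ = 0.273 m.
U = (-4.37×10⁻⁷) + (-1.47×10⁻⁷) + (7.68×10⁻⁷) = 1.83×10⁻⁷ J.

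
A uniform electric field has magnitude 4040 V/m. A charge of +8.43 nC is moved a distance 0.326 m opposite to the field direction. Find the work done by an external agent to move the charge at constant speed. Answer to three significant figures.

1.11×10⁻⁵ J

The potential change for a displacement 0.326 m opposite to the field direction is ΔV = +Ed = 1320 V.
W_ext = qΔV = 1.11×10⁻⁵ J.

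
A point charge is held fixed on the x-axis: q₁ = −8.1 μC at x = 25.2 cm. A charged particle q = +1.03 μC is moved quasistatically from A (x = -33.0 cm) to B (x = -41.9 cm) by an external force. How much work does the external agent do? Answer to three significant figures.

For quasistatic motion the external work equals the change in potential energy: W_ext = qΔV = q(V_B − V_A).
At A: distance to the source charge is 0.582 m; V_A = kq₁/r = -1.25×10⁵ V.
At B: distance to the source charge is 0.671 m; V_B = kq₁/r = -1.09×10⁵ V.
ΔV = V_B − V_A = 1.66×10⁴ V.
W_ext = qΔV = (1.03×10⁻⁶ C)(1.66×10⁴ V) = 0.0171 J.

0.0171 J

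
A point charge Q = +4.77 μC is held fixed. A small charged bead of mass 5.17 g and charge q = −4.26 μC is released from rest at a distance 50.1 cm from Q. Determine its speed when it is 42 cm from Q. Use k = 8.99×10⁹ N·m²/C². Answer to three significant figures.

Only the electrostatic force acts, so mechanical energy is conserved: ½mv² = U₁ − U₂ = kQq(1/r₁ − 1/r₂).
U₁ − U₂ = (8.99×10⁹ N·m²/C²)(4.77×10⁻⁶ C)(-4.26×10⁻⁶ C)(1/0.501 − 1/0.420) = 0.0703 J.
v = √(2·0.0703/5.17×10⁻³) = 5.22 m/s.

5.22 m/s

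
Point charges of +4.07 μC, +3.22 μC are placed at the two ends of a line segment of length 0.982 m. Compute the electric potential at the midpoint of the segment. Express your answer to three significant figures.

The total potential is the scalar sum of each charge's contribution, V = Σ kqᵢ/rᵢ.
Each charge is 0.491 m from the midpoint.
V = k[(4.07×10⁻⁶)/(0.491) + (3.22×10⁻⁶)/(0.491)] = 1.33×10⁵ V.

1.33×10⁵ V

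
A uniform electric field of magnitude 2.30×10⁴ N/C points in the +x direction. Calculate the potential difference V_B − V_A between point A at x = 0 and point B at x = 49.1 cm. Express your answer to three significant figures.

In a uniform field, potential decreases in the direction of E: V_B − V_A = −E·Δx.
V_B − V_A = −(2.30×10⁴ V/m)(0.491 m) = -1.13×10⁴ V.

-1.13×10⁴ V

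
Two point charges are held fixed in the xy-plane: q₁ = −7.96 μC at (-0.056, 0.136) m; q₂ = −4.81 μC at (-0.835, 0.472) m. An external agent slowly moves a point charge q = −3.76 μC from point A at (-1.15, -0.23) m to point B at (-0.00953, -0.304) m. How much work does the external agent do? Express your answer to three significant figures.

For quasistatic motion the external work equals the change in potential energy: W_ext = qΔV = q(V_B − V_A).
At A: distances to the source charges are 1.15 m, 0.769 m; V_A = Σ kqᵢ/rᵢ = -1.18×10⁵ V.
At B: distances to the source charges are 0.442 m, 1.13 m; V_B = Σ kqᵢ/rᵢ = -2.00×10⁵ V.
ΔV = V_B − V_A = -8.17×10⁴ V.
W_ext = qΔV = (-3.76×10⁻⁶ C)(-8.17×10⁴ V) = 0.307 J.

0.307 J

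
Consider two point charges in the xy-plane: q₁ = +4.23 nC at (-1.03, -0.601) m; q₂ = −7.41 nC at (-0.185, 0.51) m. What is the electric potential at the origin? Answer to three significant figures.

The total potential is the scalar sum of each charge's contribution, V = Σ kqᵢ/rᵢ.
Distances from the field point to each charge: r₁ = 1.19 m, r₂ = 0.543 m.
V = k[(4.23×10⁻⁹)/(1.19) + (-7.41×10⁻⁹)/(0.543)] = -90.9 V.

-90.9 V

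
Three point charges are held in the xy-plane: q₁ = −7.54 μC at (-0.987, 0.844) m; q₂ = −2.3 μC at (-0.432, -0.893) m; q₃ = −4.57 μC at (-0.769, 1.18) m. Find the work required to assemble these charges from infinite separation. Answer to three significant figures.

The work to assemble the configuration equals its total potential energy, U = Σ kqᵢqⱼ/rᵢⱼ over all pairs.
Pair separations: r₁₂ = 1.82 m, r₁₃ = 0.401 m, r₂₃ = 2.10 m.
U = (0.0855) + (0.773) + (0.0450) = 0.904 J.

0.904 J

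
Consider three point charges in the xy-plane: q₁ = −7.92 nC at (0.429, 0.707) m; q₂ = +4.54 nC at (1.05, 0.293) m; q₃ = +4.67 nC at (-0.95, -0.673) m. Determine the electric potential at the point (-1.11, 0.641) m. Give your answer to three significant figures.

The total potential is the scalar sum of each charge's contribution, V = Σ kqᵢ/rᵢ.
Distances from the field point to each charge: r₁ = 1.54 m, r₂ = 2.19 m, r₃ = 1.32 m.
V = k[(-7.92×10⁻⁹)/(1.54) + (4.54×10⁻⁹)/(2.19) + (4.67×10⁻⁹)/(1.32)] = 4.15 V.

4.15 V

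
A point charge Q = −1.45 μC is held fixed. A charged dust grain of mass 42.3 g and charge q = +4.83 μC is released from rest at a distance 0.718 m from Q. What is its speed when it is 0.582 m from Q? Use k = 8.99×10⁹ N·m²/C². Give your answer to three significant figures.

Only the electrostatic force acts, so mechanical energy is conserved: ½mv² = U₁ − U₂ = kQq(1/r₁ − 1/r₂).
U₁ − U₂ = (8.99×10⁹ N·m²/C²)(-1.45×10⁻⁶ C)(4.83×10⁻⁶ C)(1/0.718 − 1/0.582) = 0.0205 J.
v = √(2·0.0205/0.0423) = 0.984 m/s.

0.984 m/s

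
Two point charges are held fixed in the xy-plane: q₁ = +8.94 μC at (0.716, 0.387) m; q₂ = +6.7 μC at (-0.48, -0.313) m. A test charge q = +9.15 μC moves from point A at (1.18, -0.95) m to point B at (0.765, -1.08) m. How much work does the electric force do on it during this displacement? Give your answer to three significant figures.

The work done by the electric force is W_field = −ΔU = −q(V_B − V_A) = q(V_A − V_B).
At A: distances to the source charges are 1.42 m, 1.78 m; V_A = Σ kqᵢ/rᵢ = 9.07×10⁴ V.
At B: distances to the source charges are 1.47 m, 1.46 m; V_B = Σ kqᵢ/rᵢ = 9.59×10⁴ V.
ΔV = V_B − V_A = 5280 V.
W_field = −qΔV = −(9.15×10⁻⁶ C)(5280 V) = -0.0483 J.

-0.0483 J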